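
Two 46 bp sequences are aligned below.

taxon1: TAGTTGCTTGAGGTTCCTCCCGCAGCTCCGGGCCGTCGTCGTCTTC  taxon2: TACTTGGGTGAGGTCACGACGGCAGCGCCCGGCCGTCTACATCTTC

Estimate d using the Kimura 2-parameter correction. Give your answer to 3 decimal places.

0.360

Of 46 sites, 2 differences are transitions and 11 are transversions, so P = 2/46 ≈ 0.043478 and Q = 11/46 ≈ 0.23913.
Under the Kimura two-parameter model, d = −½ ln(1 − 2P − Q) − ¼ ln(1 − 2Q).
1 − 2P − Q = 0.673914, giving −½ ln(0.673914) = 0.197326.
1 − 2Q = 0.52174, giving −¼ ln(0.52174) = 0.162646.
d = 0.197326 + 0.162646 = 0.359972.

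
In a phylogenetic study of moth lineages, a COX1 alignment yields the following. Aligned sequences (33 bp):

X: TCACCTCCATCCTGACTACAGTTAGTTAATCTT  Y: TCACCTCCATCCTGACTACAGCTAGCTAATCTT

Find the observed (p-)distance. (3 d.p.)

The sequences differ at 2 of 33 positions (sites 22, 26).
p = 2/33 = 0.060606… ≈ 0.061 (to 3 d.p.).

0.061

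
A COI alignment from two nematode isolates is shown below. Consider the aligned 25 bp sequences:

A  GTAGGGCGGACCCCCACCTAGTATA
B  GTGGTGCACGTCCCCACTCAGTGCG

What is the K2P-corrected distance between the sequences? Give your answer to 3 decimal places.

0.848

Of 25 sites, 9 differences are transitions and 2 are transversions, so P = 9/25 = 0.36 and Q = 2/25 = 0.08.
Under the Kimura two-parameter model, d = −½ ln(1 − 2P − Q) − ¼ ln(1 − 2Q).
1 − 2P − Q = 0.2, giving −½ ln(0.2) = 0.804719.
1 − 2Q = 0.84, giving −¼ ln(0.84) = 0.043588.
d = 0.804719 + 0.043588 = 0.848307.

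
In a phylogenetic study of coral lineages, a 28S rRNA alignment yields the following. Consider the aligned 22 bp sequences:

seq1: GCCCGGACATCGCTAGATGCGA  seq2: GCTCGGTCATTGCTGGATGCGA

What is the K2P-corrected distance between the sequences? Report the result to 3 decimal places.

Of 22 sites, 3 differences are transitions and 1 are transversions, so P = 3/22 ≈ 0.136364 and Q = 1/22 ≈ 0.045455.
Under the Kimura two-parameter model, d = −½ ln(1 − 2P − Q) − ¼ ln(1 − 2Q).
1 − 2P − Q = 0.681817, giving −½ ln(0.681817) = 0.191497.
1 − 2Q = 0.90909, giving −¼ ln(0.90909) = 0.023828.
d = 0.191497 + 0.023828 = 0.215325.

0.215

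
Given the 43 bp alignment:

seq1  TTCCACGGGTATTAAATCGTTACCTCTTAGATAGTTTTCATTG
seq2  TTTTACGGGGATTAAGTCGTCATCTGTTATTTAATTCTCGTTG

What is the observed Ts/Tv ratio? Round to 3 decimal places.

2.000

Transitions are A↔G and C↔T; transversions are all other mismatches.
Transitions: 8. Transversions: 4.
R = 8/4 = 2.000.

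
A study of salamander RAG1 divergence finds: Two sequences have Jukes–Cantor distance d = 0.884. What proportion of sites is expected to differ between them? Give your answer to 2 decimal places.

p = (3/4)(1 − e^(−4d/3)) = 0.75 × (1 − e^(-1.178667)) = 0.75 × (1 − 0.307689) = 0.519233.

0.52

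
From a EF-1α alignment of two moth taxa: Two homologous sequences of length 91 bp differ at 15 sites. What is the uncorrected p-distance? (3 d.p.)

p = 15/91 = 0.164835… ≈ 0.165 (to 3 d.p.).

0.165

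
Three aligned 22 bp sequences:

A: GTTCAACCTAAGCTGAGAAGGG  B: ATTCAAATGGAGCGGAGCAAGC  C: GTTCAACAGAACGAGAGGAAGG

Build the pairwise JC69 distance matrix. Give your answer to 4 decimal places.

d(A,B) = 0.5913, d(A,C) = 0.4141, d(B,C) = 0.5913

A–B: 9/22 sites differ → p ≈ 0.409091, d = −0.75 ln(1 − 0.545455) = 0.591344 ≈ 0.5913.
A–C: 7/22 sites differ → p ≈ 0.318182, d = −0.75 ln(1 − 0.424243) = 0.414052 ≈ 0.4141.
B–C: 9/22 sites differ → p ≈ 0.409091, d = −0.75 ln(1 − 0.545455) = 0.591344 ≈ 0.5913.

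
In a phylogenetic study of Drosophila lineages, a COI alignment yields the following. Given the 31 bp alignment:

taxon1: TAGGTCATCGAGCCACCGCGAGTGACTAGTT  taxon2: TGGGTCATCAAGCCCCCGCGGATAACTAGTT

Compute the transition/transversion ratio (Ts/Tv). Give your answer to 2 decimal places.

5.00

Transitions are A↔G and C↔T; transversions are all other mismatches.
Transitions: 5. Transversions: 1.
R = 5/1 = 5.00.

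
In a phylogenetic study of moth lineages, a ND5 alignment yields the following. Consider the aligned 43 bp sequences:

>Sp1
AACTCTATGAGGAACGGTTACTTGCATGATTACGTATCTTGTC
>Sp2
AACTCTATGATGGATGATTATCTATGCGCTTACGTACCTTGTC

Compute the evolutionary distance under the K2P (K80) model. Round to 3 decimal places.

0.383

Of 43 sites, 10 differences are transitions and 2 are transversions, so P = 10/43 ≈ 0.232558 and Q = 2/43 ≈ 0.046512.
Under the Kimura two-parameter model, d = −½ ln(1 − 2P − Q) − ¼ ln(1 − 2Q).
1 − 2P − Q = 0.488372, giving −½ ln(0.488372) = 0.358339.
1 − 2Q = 0.906976, giving −¼ ln(0.906976) = 0.024410.
d = 0.358339 + 0.024410 = 0.382749.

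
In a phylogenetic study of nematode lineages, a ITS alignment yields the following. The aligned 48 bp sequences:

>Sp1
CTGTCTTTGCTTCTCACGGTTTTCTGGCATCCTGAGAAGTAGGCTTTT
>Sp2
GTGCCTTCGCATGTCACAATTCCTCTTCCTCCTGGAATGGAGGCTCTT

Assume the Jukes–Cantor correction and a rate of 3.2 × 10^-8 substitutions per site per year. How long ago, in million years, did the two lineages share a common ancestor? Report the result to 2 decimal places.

8.79

The sequences differ at 19 of 48 sites, so p = 19/48 ≈ 0.395833.
d = −(3/4) ln(1 − 4p/3) = −0.75 ln(1 − 0.527777) = −0.75 ln(0.472223)
  = −0.75 × (-0.750304) = 0.562728 substitutions/site.
Under a molecular clock d = 2μt, so t = d/(2μ) = 0.562728 / (2 × 3.2 × 10^-8) = 8.79 million years.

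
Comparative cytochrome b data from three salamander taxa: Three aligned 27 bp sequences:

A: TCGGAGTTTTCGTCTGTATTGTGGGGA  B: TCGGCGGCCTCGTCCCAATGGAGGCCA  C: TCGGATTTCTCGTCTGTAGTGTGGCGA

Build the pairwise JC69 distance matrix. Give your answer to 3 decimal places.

d(A,B) = 0.588, d(A,C) = 0.165, d(B,C) = 0.588

A–B: 11/27 sites differ → p ≈ 0.407407, d = −0.75 ln(1 − 0.543209) = 0.587647 ≈ 0.588.
A–C: 4/27 sites differ → p ≈ 0.148148, d = −0.75 ln(1 − 0.197531) = 0.165047 ≈ 0.165.
B–C: 11/27 sites differ → p ≈ 0.407407, d = −0.75 ln(1 − 0.543209) = 0.587647 ≈ 0.588.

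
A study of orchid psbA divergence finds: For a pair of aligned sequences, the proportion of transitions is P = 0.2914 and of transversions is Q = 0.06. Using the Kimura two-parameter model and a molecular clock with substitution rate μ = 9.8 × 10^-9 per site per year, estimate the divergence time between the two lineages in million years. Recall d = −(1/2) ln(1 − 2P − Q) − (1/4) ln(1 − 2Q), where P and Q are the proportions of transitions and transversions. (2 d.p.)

Under the Kimura two-parameter model, d = −½ ln(1 − 2P − Q) − ¼ ln(1 − 2Q).
1 − 2P − Q = 0.3572, giving −½ ln(0.3572) = 0.514730.
1 − 2Q = 0.88, giving −¼ ln(0.88) = 0.031958.
d = 0.514730 + 0.031958 = 0.546688.
Under a molecular clock d = 2μt, so t = d/(2μ) = 0.546688 / (2 × 9.8 × 10^-9) = 27.89 million years.

27.89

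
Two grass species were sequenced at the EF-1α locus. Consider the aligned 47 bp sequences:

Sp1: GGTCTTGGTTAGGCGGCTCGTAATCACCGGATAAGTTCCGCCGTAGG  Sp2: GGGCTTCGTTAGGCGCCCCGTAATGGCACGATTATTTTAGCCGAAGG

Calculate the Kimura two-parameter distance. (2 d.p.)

0.35

Of 47 sites, 3 differences are transitions and 10 are transversions, so P = 3/47 ≈ 0.06383 and Q = 10/47 ≈ 0.212766.
Under the Kimura two-parameter model, d = −½ ln(1 − 2P − Q) − ¼ ln(1 − 2Q).
1 − 2P − Q = 0.659574, giving −½ ln(0.659574) = 0.208081.
1 − 2Q = 0.574468, giving −¼ ln(0.574468) = 0.138578.
d = 0.208081 + 0.138578 = 0.346659.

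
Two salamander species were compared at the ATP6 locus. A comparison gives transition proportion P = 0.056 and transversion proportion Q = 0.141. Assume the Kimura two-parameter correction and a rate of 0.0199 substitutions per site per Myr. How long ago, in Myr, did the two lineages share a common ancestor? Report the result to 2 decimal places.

5.75

Under the Kimura two-parameter model, d = −½ ln(1 − 2P − Q) − ¼ ln(1 − 2Q).
1 − 2P − Q = 0.747, giving −½ ln(0.747) = 0.145845.
1 − 2Q = 0.718, giving −¼ ln(0.718) = 0.082821.
d = 0.145845 + 0.082821 = 0.228666.
Under a molecular clock d = 2μt, so t = d/(2μ) = 0.228666 / (2 × 0.0199) = 5.75 Myr.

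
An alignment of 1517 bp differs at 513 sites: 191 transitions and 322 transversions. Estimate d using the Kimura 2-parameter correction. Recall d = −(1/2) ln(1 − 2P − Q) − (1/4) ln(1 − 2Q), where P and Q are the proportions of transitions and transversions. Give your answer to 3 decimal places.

0.450

P = 191/1517 ≈ 0.125906 and Q = 322/1517 ≈ 0.212261.
Under the Kimura two-parameter model, d = −½ ln(1 − 2P − Q) − ¼ ln(1 − 2Q).
1 − 2P − Q = 0.535927, giving −½ ln(0.535927) = 0.311879.
1 − 2Q = 0.575478, giving −¼ ln(0.575478) = 0.138139.
d = 0.311879 + 0.138139 = 0.450018.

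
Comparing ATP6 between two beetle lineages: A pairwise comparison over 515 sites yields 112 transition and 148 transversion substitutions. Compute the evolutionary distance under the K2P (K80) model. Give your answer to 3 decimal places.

P = 112/515 ≈ 0.217476 and Q = 148/515 ≈ 0.287379.
Under the Kimura two-parameter model, d = −½ ln(1 − 2P − Q) − ¼ ln(1 − 2Q).
1 − 2P − Q = 0.277669, giving −½ ln(0.277669) = 0.640663.
1 − 2Q = 0.425242, giving −¼ ln(0.425242) = 0.213774.
d = 0.640663 + 0.213774 = 0.854437.

0.854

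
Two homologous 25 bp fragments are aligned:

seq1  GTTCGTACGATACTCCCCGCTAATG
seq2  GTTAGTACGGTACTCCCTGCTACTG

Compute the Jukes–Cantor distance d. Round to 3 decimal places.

0.180

The sequences differ at 4 of 25 sites (4, 10, 18, 23), so p = 4/25 = 0.16.
d = −(3/4) ln(1 − 4p/3) = −0.75 ln(1 − 0.213333) = −0.75 ln(0.786667)
  = −0.75 × (-0.239950) = 0.179963 substitutions/site.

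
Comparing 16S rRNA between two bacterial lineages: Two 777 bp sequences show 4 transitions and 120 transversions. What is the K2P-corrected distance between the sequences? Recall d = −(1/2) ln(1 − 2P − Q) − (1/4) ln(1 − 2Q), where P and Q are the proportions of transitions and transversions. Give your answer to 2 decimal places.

0.18

P = 4/777 ≈ 0.005148 and Q = 120/777 ≈ 0.15444.
Under the Kimura two-parameter model, d = −½ ln(1 − 2P − Q) − ¼ ln(1 − 2Q).
1 − 2P − Q = 0.835264, giving −½ ln(0.835264) = 0.090004.
1 − 2Q = 0.69112, giving −¼ ln(0.69112) = 0.092360.
d = 0.090004 + 0.092360 = 0.182364.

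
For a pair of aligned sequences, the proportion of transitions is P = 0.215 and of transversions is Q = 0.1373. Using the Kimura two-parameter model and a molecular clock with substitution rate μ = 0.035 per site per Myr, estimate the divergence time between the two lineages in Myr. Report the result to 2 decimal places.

Under the Kimura two-parameter model, d = −½ ln(1 − 2P − Q) − ¼ ln(1 − 2Q).
1 − 2P − Q = 0.4327, giving −½ ln(0.4327) = 0.418855.
1 − 2Q = 0.7254, giving −¼ ln(0.7254) = 0.080258.
d = 0.418855 + 0.080258 = 0.499113.
Under a molecular clock d = 2μt, so t = d/(2μ) = 0.499113 / (2 × 0.035) = 7.13 Myr.

7.13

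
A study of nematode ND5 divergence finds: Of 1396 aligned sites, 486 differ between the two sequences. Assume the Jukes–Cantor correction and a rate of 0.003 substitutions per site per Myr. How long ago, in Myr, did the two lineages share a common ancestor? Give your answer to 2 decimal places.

78.00

p = 486/1396 ≈ 0.348138.
d = −(3/4) ln(1 − 4p/3) = −0.75 ln(1 − 0.464184) = −0.75 ln(0.535816)
  = −0.75 × (-0.623964) = 0.467973 substitutions/site.
Under a molecular clock d = 2μt, so t = d/(2μ) = 0.467973 / (2 × 0.003) = 78.00 Myr.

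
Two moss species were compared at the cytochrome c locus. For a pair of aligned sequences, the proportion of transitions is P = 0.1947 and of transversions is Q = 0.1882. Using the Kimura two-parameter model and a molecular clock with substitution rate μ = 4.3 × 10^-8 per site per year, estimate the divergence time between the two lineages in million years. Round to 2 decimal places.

Under the Kimura two-parameter model, d = −½ ln(1 − 2P − Q) − ¼ ln(1 − 2Q).
1 − 2P − Q = 0.4224, giving −½ ln(0.4224) = 0.430901.
1 − 2Q = 0.6236, giving −¼ ln(0.6236) = 0.118062.
d = 0.430901 + 0.118062 = 0.548963.
Under a molecular clock d = 2μt, so t = d/(2μ) = 0.548963 / (2 × 4.3 × 10^-8) = 6.38 million years.

6.38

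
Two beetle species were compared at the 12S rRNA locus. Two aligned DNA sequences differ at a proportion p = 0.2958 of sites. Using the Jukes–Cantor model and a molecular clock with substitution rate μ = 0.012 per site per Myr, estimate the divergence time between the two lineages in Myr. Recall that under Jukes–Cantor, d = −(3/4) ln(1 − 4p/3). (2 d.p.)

15.67

d = −(3/4) ln(1 − 4p/3) = −0.75 ln(1 − 0.3944) = −0.75 ln(0.6056)
  = −0.75 × (-0.501536) = 0.376152 substitutions/site.
Under a molecular clock d = 2μt, so t = d/(2μ) = 0.376152 / (2 × 0.012) = 15.67 Myr.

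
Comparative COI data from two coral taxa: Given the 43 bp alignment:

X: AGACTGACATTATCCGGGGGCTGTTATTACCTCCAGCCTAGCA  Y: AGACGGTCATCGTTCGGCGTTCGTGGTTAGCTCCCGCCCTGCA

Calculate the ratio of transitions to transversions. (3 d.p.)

0.875

Transitions are A↔G and C↔T; transversions are all other mismatches.
Transitions: 7. Transversions: 8.
R = 7/8 = 0.875.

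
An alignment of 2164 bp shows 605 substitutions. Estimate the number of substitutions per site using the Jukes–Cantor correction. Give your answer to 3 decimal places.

0.350

p = 605/2164 ≈ 0.279575.
d = −(3/4) ln(1 − 4p/3) = −0.75 ln(1 − 0.372767) = −0.75 ln(0.627233)
  = −0.75 × (-0.466437) = 0.349828 substitutions/site.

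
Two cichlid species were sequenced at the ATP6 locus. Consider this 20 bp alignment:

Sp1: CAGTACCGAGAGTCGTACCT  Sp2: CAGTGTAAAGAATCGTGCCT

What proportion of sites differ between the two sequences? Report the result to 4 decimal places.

The sequences differ at 6 of 20 positions (sites 5, 6, 7, 8, 12, 17).
p = 6/20 = 0.3000.

0.3000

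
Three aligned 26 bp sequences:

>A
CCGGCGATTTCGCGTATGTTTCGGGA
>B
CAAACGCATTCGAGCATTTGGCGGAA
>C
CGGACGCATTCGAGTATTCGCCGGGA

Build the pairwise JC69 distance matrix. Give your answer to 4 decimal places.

d(A,B) = 0.6228, d(A,C) = 0.4643, d(B,C) = 0.2758

A–B: 11/26 sites differ → p ≈ 0.423077, d = −0.75 ln(1 − 0.564103) = 0.622762 ≈ 0.6228.
A–C: 9/26 sites differ → p ≈ 0.346154, d = −0.75 ln(1 − 0.461539) = 0.464280 ≈ 0.4643.
B–C: 6/26 sites differ → p ≈ 0.230769, d = −0.75 ln(1 − 0.307692) = 0.275793 ≈ 0.2758.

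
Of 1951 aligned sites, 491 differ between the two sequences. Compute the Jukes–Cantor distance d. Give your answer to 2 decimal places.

0.31

p = 491/1951 ≈ 0.251666.
d = −(3/4) ln(1 − 4p/3) = −0.75 ln(1 − 0.335555) = −0.75 ln(0.664445)
  = −0.75 × (-0.408803) = 0.306602 substitutions/site.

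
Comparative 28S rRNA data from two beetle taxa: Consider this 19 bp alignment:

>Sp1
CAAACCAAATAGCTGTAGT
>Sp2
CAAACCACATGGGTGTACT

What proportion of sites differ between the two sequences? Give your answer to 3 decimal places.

The sequences differ at 4 of 19 positions (sites 8, 11, 13, 18).
p = 4/19 = 0.210526… ≈ 0.211 (to 3 d.p.).

0.211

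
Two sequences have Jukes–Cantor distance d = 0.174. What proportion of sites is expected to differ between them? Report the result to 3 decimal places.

p = (3/4)(1 − e^(−4d/3)) = 0.75 × (1 − e^(-0.232)) = 0.75 × (1 − 0.792946) = 0.155291.

0.155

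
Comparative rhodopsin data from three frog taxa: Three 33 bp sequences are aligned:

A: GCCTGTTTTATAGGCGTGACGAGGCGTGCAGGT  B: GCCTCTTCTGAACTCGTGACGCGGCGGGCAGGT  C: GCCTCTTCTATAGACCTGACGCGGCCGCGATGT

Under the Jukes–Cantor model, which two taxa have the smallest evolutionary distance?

A–B: 8/33 differ, p = 0.242, d = 0.293.
A–C: 10/33 differ, p = 0.303, d = 0.388.
B–C: 9/33 differ, p = 0.273, d = 0.339.
The smallest distance is between A and B.

A and B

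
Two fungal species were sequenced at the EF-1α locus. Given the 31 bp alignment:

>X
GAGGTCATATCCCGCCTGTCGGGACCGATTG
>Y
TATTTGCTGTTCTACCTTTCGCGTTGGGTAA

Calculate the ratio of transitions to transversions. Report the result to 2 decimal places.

0.70

Transitions are A↔G and C↔T; transversions are all other mismatches.
Transitions: 7. Transversions: 10.
R = 7/10 = 0.70.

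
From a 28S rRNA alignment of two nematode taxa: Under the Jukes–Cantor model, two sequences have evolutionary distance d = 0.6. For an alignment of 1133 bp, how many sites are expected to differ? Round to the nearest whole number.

468

Invert JC69: p = (3/4)(1 − e^(−4d/3)) = 0.75 × (1 − e^(-0.8)) = 0.75 × (1 − 0.449329) = 0.413003.
Expected differing sites = pL ≈ 0.413003 × 1133 = 467.932399 ≈ 468.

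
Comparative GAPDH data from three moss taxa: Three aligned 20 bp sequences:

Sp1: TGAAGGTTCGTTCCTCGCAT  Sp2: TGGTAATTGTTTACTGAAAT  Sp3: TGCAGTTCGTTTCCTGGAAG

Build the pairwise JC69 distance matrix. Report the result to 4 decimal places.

Sp1–Sp2: 10/20 sites differ → p = 0.5, d = −0.75 ln(1 − 0.666667) = 0.823960 ≈ 0.8240.
Sp1–Sp3: 8/20 sites differ → p = 0.4, d = −0.75 ln(1 − 0.533333) = 0.571605 ≈ 0.5716.
Sp2–Sp3: 8/20 sites differ → p = 0.4, d = −0.75 ln(1 − 0.533333) = 0.571605 ≈ 0.5716.

d(Sp1,Sp2) = 0.8240, d(Sp1,Sp3) = 0.5716, d(Sp2,Sp3) = 0.5716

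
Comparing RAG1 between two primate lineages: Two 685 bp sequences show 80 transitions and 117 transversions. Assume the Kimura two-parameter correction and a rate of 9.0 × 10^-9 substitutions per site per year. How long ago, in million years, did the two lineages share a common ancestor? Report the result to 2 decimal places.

P = 80/685 ≈ 0.116788 and Q = 117/685 ≈ 0.170803.
Under the Kimura two-parameter model, d = −½ ln(1 − 2P − Q) − ¼ ln(1 − 2Q).
1 − 2P − Q = 0.595621, giving −½ ln(0.595621) = 0.259075.
1 − 2Q = 0.658394, giving −¼ ln(0.658394) = 0.104488.
d = 0.259075 + 0.104488 = 0.363563.
Under a molecular clock d = 2μt, so t = d/(2μ) = 0.363563 / (2 × 9.0 × 10^-9) = 20.20 million years.

20.20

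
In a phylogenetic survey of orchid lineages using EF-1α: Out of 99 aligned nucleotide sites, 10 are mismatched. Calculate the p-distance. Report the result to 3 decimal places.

0.101

p = 10/99 = 0.101010… ≈ 0.101 (to 3 d.p.).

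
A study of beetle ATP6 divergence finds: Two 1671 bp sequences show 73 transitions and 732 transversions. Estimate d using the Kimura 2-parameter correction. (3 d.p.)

P = 73/1671 ≈ 0.043686 and Q = 732/1671 ≈ 0.438061.
Under the Kimura two-parameter model, d = −½ ln(1 − 2P − Q) − ¼ ln(1 − 2Q).
1 − 2P − Q = 0.474567, giving −½ ln(0.474567) = 0.372676.
1 − 2Q = 0.123878, giving −¼ ln(0.123878) = 0.522115.
d = 0.372676 + 0.522115 = 0.894791.

0.895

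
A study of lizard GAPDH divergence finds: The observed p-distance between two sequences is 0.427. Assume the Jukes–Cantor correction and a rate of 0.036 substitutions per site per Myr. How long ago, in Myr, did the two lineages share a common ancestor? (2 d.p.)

8.78

d = −(3/4) ln(1 − 4p/3) = −0.75 ln(1 − 0.569333) = −0.75 ln(0.430667)
  = −0.75 × (-0.842420) = 0.631815 substitutions/site.
Under a molecular clock d = 2μt, so t = d/(2μ) = 0.631815 / (2 × 0.036) = 8.78 Myr.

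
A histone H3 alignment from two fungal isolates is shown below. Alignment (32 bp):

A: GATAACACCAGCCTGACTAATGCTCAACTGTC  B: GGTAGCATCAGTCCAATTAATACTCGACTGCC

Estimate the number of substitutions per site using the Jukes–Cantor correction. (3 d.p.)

0.404

The sequences differ at 10 of 32 sites (2, 5, 8, 12, 14, 15, 17, 22, 26, 31), so p = 10/32 = 0.3125.
d = −(3/4) ln(1 − 4p/3) = −0.75 ln(1 − 0.416667) = −0.75 ln(0.583333)
  = −0.75 × (-0.538997) = 0.404248 substitutions/site.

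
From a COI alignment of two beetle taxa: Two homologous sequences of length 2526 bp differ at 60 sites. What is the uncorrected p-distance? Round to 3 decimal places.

p = 60/2526 = 0.023752… ≈ 0.024 (to 3 d.p.).

0.024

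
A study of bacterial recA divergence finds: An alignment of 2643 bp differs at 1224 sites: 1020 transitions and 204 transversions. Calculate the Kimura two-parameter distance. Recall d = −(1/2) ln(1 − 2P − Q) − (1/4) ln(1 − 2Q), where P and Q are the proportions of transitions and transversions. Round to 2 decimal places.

0.99

P = 1020/2643 ≈ 0.385925 and Q = 204/2643 ≈ 0.077185.
Under the Kimura two-parameter model, d = −½ ln(1 − 2P − Q) − ¼ ln(1 − 2Q).
1 − 2P − Q = 0.150965, giving −½ ln(0.150965) = 0.945354.
1 − 2Q = 0.84563, giving −¼ ln(0.84563) = 0.041918.
d = 0.945354 + 0.041918 = 0.987272.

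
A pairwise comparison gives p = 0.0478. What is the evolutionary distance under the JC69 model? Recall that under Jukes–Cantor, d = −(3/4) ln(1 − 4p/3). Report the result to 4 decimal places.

d = −(3/4) ln(1 − 4p/3) = −0.75 ln(1 − 0.063733) = −0.75 ln(0.936267)
  = −0.75 × (-0.065855) = 0.049391 substitutions/site.

0.0494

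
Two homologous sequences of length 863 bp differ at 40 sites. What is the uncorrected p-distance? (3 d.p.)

p = 40/863 = 0.046349… ≈ 0.046 (to 3 d.p.).

0.046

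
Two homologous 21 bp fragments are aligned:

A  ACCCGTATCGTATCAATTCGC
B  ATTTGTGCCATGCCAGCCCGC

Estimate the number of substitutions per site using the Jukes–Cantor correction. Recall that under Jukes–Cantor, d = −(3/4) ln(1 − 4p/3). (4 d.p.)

0.8990

The sequences differ at 11 of 21 sites, so p = 11/21 ≈ 0.52381.
d = −(3/4) ln(1 − 4p/3) = −0.75 ln(1 − 0.698413) = −0.75 ln(0.301587)
  = −0.75 × (-1.198697) = 0.899023 substitutions/site.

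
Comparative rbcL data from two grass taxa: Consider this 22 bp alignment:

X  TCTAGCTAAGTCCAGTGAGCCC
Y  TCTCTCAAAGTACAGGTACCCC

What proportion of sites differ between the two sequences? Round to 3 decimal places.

The sequences differ at 7 of 22 positions (sites 4, 5, 7, 12, 16, 17, 19).
p = 7/22 = 0.318181… ≈ 0.318 (to 3 d.p.).

0.318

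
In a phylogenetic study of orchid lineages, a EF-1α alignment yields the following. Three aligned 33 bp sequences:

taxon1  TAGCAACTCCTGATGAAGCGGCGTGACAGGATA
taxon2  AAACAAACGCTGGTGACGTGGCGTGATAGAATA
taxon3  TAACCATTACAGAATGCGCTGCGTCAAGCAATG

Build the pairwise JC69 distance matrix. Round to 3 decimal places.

taxon1–taxon2: 10/33 sites differ → p ≈ 0.30303, d = −0.75 ln(1 − 0.40404) = 0.388186 ≈ 0.388.
taxon1–taxon3: 16/33 sites differ → p ≈ 0.484848, d = −0.75 ln(1 − 0.646464) = 0.779827 ≈ 0.780.
taxon2–taxon3: 17/33 sites differ → p ≈ 0.515152, d = −0.75 ln(1 − 0.686869) = 0.870850 ≈ 0.871.

d(taxon1,taxon2) = 0.388, d(taxon1,taxon3) = 0.780, d(taxon2,taxon3) = 0.871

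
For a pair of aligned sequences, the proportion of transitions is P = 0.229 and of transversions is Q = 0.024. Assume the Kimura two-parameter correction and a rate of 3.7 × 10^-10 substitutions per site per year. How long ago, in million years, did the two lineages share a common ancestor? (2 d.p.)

Under the Kimura two-parameter model, d = −½ ln(1 − 2P − Q) − ¼ ln(1 − 2Q).
1 − 2P − Q = 0.518, giving −½ ln(0.518) = 0.328890.
1 − 2Q = 0.952, giving −¼ ln(0.952) = 0.012298.
d = 0.328890 + 0.012298 = 0.341188.
Under a molecular clock d = 2μt, so t = d/(2μ) = 0.341188 / (2 × 3.7 × 10^-10) = 461.06 million years.

461.06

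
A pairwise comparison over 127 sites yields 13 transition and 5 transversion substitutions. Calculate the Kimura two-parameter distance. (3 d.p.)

0.160

P = 13/127 ≈ 0.102362 and Q = 5/127 ≈ 0.03937.
Under the Kimura two-parameter model, d = −½ ln(1 − 2P − Q) − ¼ ln(1 − 2Q).
1 − 2P − Q = 0.755906, giving −½ ln(0.755906) = 0.139919.
1 − 2Q = 0.92126, giving −¼ ln(0.92126) = 0.020503.
d = 0.139919 + 0.020503 = 0.160422.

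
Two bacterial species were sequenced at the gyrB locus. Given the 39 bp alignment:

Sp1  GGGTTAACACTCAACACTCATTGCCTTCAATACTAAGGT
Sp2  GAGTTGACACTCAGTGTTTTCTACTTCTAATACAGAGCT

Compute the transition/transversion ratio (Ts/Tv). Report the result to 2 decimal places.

Transitions are A↔G and C↔T; transversions are all other mismatches.
Transitions: 13. Transversions: 3.
R = 13/3 = 4.333333… ≈ 4.33 (to 2 d.p.).

4.33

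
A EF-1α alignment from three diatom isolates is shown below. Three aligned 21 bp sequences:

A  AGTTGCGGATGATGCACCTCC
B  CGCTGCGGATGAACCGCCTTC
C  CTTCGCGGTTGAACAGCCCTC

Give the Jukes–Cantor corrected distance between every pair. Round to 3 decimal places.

A–B: 6/21 sites differ → p ≈ 0.285714, d = −0.75 ln(1 − 0.380952) = 0.359679 ≈ 0.360.
A–C: 10/21 sites differ → p ≈ 0.47619, d = −0.75 ln(1 − 0.63492) = 0.755729 ≈ 0.756.
B–C: 6/21 sites differ → p ≈ 0.285714, d = −0.75 ln(1 − 0.380952) = 0.359679 ≈ 0.360.

d(A,B) = 0.360, d(A,C) = 0.756, d(B,C) = 0.360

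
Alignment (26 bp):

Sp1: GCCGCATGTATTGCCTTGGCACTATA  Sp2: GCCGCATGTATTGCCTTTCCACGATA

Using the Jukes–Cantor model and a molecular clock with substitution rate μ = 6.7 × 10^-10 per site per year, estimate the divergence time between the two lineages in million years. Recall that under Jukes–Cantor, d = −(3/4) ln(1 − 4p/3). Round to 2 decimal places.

The sequences differ at 3 of 26 sites (18, 19, 23), so p = 3/26 ≈ 0.115385.
d = −(3/4) ln(1 − 4p/3) = −0.75 ln(1 − 0.153847) = −0.75 ln(0.846153)
  = −0.75 × (-0.167055) = 0.125291 substitutions/site.
Under a molecular clock d = 2μt, so t = d/(2μ) = 0.125291 / (2 × 6.7 × 10^-10) = 93.50 million years.

93.50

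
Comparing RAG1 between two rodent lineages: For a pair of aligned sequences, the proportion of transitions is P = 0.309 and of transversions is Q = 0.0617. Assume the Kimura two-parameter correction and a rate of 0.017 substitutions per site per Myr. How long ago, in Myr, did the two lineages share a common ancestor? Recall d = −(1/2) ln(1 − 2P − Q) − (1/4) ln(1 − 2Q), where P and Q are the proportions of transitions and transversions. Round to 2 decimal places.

17.71

Under the Kimura two-parameter model, d = −½ ln(1 − 2P − Q) − ¼ ln(1 − 2Q).
1 − 2P − Q = 0.3203, giving −½ ln(0.3203) = 0.569249.
1 − 2Q = 0.8766, giving −¼ ln(0.8766) = 0.032926.
d = 0.569249 + 0.032926 = 0.602175.
Under a molecular clock d = 2μt, so t = d/(2μ) = 0.602175 / (2 × 0.017) = 17.71 Myr.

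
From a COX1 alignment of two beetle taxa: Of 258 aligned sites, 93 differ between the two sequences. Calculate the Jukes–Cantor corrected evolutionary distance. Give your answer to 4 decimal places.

0.4913

p = 93/258 ≈ 0.360465.
d = −(3/4) ln(1 − 4p/3) = −0.75 ln(1 − 0.48062) = −0.75 ln(0.51938)
  = −0.75 × (-0.655119) = 0.491339 substitutions/site.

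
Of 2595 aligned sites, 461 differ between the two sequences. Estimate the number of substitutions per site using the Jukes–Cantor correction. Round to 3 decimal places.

p = 461/2595 ≈ 0.177649.
d = −(3/4) ln(1 − 4p/3) = −0.75 ln(1 − 0.236865) = −0.75 ln(0.763135)
  = −0.75 × (-0.270320) = 0.202740 substitutions/site.

0.203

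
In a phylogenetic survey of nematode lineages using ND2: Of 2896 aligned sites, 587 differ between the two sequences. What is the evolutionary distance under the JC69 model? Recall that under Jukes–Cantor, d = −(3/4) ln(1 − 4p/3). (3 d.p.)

p = 587/2896 ≈ 0.202693.
d = −(3/4) ln(1 − 4p/3) = −0.75 ln(1 − 0.270257) = −0.75 ln(0.729743)
  = −0.75 × (-0.315063) = 0.236297 substitutions/site.

0.236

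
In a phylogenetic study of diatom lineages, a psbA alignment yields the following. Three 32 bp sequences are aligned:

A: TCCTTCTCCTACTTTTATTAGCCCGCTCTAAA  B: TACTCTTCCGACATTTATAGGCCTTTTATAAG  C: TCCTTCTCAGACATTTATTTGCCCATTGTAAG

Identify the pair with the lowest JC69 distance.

A–B: 12/32 differ, p = 0.375, d = 0.520.
A–C: 8/32 differ, p = 0.250, d = 0.304.
B–C: 9/32 differ, p = 0.281, d = 0.353.
The smallest distance is between A and C.

A and C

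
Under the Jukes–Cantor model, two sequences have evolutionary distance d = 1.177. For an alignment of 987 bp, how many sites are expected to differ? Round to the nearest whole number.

Invert JC69: p = (3/4)(1 − e^(−4d/3)) = 0.75 × (1 − e^(-1.569333)) = 0.75 × (1 − 0.208184) = 0.593862.
Expected differing sites = pL ≈ 0.593862 × 987 = 586.141794 ≈ 586.

586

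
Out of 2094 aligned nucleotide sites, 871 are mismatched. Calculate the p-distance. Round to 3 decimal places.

0.416

p = 871/2094 = 0.415950… ≈ 0.416 (to 3 d.p.).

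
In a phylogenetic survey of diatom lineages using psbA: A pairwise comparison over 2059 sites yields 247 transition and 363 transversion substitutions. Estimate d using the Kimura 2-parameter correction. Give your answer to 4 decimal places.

0.3778

P = 247/2059 ≈ 0.119961 and Q = 363/2059 ≈ 0.176299.
Under the Kimura two-parameter model, d = −½ ln(1 − 2P − Q) − ¼ ln(1 − 2Q).
1 − 2P − Q = 0.583779, giving −½ ln(0.583779) = 0.269116.
1 − 2Q = 0.647402, giving −¼ ln(0.647402) = 0.108697.
d = 0.269116 + 0.108697 = 0.377813.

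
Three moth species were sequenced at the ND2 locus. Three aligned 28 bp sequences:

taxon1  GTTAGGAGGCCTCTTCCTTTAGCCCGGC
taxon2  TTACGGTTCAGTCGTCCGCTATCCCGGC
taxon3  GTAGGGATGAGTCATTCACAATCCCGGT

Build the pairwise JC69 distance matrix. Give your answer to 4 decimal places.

taxon1–taxon2: 12/28 sites differ → p ≈ 0.428571, d = −0.75 ln(1 − 0.571428) = 0.635472 ≈ 0.6355.
taxon1–taxon3: 12/28 sites differ → p ≈ 0.428571, d = −0.75 ln(1 − 0.571428) = 0.635472 ≈ 0.6355.
taxon2–taxon3: 9/28 sites differ → p ≈ 0.321429, d = −0.75 ln(1 − 0.428572) = 0.419713 ≈ 0.4197.

d(taxon1,taxon2) = 0.6355, d(taxon1,taxon3) = 0.6355, d(taxon2,taxon3) = 0.4197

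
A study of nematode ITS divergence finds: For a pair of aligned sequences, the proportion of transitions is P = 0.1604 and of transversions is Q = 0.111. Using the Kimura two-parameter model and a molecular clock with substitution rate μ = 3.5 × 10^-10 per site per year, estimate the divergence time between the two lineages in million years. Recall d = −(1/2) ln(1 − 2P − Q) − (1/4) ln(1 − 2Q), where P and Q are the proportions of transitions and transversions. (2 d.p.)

493.43

Under the Kimura two-parameter model, d = −½ ln(1 − 2P − Q) − ¼ ln(1 − 2Q).
1 − 2P − Q = 0.5682, giving −½ ln(0.5682) = 0.282641.
1 − 2Q = 0.778, giving −¼ ln(0.778) = 0.062757.
d = 0.282641 + 0.062757 = 0.345398.
Under a molecular clock d = 2μt, so t = d/(2μ) = 0.345398 / (2 × 3.5 × 10^-10) = 493.43 million years.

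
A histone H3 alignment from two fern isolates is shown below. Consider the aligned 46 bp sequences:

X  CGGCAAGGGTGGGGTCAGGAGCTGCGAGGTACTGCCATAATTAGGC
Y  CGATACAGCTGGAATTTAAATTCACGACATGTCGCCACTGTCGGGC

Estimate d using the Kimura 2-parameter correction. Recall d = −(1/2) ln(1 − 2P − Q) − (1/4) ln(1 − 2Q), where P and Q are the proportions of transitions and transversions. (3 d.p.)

Of 46 sites, 19 differences are transitions and 6 are transversions, so P = 19/46 ≈ 0.413043 and Q = 6/46 ≈ 0.130435.
Under the Kimura two-parameter model, d = −½ ln(1 − 2P − Q) − ¼ ln(1 − 2Q).
1 − 2P − Q = 0.043479, giving −½ ln(0.043479) = 1.567739.
1 − 2Q = 0.73913, giving −¼ ln(0.73913) = 0.075570.
d = 1.567739 + 0.075570 = 1.643309.

1.643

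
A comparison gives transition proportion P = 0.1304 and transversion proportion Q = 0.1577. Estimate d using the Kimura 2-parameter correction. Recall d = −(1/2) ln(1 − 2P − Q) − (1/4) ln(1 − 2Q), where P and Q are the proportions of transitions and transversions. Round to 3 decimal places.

Under the Kimura two-parameter model, d = −½ ln(1 − 2P − Q) − ¼ ln(1 − 2Q).
1 − 2P − Q = 0.5815, giving −½ ln(0.5815) = 0.271072.
1 − 2Q = 0.6846, giving −¼ ln(0.6846) = 0.094730.
d = 0.271072 + 0.094730 = 0.365802.

0.366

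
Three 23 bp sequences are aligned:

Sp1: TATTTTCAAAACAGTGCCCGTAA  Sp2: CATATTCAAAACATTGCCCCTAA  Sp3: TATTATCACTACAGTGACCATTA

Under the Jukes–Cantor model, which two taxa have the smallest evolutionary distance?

Sp1 and Sp2

Sp1–Sp2: 4/23 differ, p = 0.174, d = 0.198.
Sp1–Sp3: 6/23 differ, p = 0.261, d = 0.321.
Sp2–Sp3: 9/23 differ, p = 0.391, d = 0.553.
The smallest distance is between Sp1 and Sp2.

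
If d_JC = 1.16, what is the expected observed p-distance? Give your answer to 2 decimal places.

0.59

p = (3/4)(1 − e^(−4d/3)) = 0.75 × (1 − e^(-1.546667)) = 0.75 × (1 − 0.212957) = 0.590282.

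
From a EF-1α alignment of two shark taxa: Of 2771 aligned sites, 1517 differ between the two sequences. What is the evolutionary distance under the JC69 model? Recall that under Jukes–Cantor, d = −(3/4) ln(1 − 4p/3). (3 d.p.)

p = 1517/2771 ≈ 0.547456.
d = −(3/4) ln(1 − 4p/3) = −0.75 ln(1 − 0.729941) = −0.75 ln(0.270059)
  = −0.75 × (-1.309115) = 0.981836 substitutions/site.

0.982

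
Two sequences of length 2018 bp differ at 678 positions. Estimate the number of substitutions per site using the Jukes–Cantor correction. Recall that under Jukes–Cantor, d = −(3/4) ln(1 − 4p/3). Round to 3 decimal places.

p = 678/2018 ≈ 0.335976.
d = −(3/4) ln(1 − 4p/3) = −0.75 ln(1 − 0.447968) = −0.75 ln(0.552032)
  = −0.75 × (-0.594149) = 0.445612 substitutions/site.

0.446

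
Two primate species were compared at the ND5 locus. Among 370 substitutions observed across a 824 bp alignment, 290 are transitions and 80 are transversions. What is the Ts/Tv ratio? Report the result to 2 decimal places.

3.63

R = 290/80 = 3.625 ≈ 3.63 (to 2 d.p.).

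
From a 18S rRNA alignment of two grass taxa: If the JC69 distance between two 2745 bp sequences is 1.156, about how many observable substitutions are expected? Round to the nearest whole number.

Invert JC69: p = (3/4)(1 − e^(−4d/3)) = 0.75 × (1 − e^(-1.541333)) = 0.75 × (1 − 0.214096) = 0.589428.
Expected differing sites = pL ≈ 0.589428 × 2745 = 1617.97986 ≈ 1618.

1618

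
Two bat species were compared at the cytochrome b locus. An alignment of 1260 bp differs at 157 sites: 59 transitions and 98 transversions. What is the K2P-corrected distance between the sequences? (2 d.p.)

P = 59/1260 ≈ 0.046825 and Q = 98/1260 ≈ 0.077778.
Under the Kimura two-parameter model, d = −½ ln(1 − 2P − Q) − ¼ ln(1 − 2Q).
1 − 2P − Q = 0.828572, giving −½ ln(0.828572) = 0.094026.
1 − 2Q = 0.844444, giving −¼ ln(0.844444) = 0.042269.
d = 0.094026 + 0.042269 = 0.136295.

0.14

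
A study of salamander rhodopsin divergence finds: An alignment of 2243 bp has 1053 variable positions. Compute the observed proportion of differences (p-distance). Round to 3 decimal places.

p = 1053/2243 = 0.469460… ≈ 0.469 (to 3 d.p.).

0.469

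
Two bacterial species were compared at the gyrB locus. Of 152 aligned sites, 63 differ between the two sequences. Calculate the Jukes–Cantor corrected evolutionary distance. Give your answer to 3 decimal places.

p = 63/152 ≈ 0.414474.
d = −(3/4) ln(1 − 4p/3) = −0.75 ln(1 − 0.552632) = −0.75 ln(0.447368)
  = −0.75 × (-0.804374) = 0.603281 substitutions/site.

0.603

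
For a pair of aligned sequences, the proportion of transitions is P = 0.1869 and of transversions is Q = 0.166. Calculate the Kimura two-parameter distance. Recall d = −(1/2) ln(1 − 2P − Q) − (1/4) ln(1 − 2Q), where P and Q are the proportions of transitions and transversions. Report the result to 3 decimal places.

0.489

Under the Kimura two-parameter model, d = −½ ln(1 − 2P − Q) − ¼ ln(1 − 2Q).
1 − 2P − Q = 0.4602, giving −½ ln(0.4602) = 0.388047.
1 − 2Q = 0.668, giving −¼ ln(0.668) = 0.100867.
d = 0.388047 + 0.100867 = 0.488914.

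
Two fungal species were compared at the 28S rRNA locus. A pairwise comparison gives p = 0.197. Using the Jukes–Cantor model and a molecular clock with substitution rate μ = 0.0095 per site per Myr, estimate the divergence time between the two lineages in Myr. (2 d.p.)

12.03

d = −(3/4) ln(1 − 4p/3) = −0.75 ln(1 − 0.262667) = −0.75 ln(0.737333)
  = −0.75 × (-0.304716) = 0.228537 substitutions/site.
Under a molecular clock d = 2μt, so t = d/(2μ) = 0.228537 / (2 × 0.0095) = 12.03 Myr.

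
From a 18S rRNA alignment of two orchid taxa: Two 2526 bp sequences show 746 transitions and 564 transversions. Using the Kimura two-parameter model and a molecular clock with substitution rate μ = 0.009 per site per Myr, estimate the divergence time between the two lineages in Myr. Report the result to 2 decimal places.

P = 746/2526 ≈ 0.295329 and Q = 564/2526 ≈ 0.223278.
Under the Kimura two-parameter model, d = −½ ln(1 − 2P − Q) − ¼ ln(1 − 2Q).
1 − 2P − Q = 0.186064, giving −½ ln(0.186064) = 0.840832.
1 − 2Q = 0.553444, giving −¼ ln(0.553444) = 0.147899.
d = 0.840832 + 0.147899 = 0.988731.
Under a molecular clock d = 2μt, so t = d/(2μ) = 0.988731 / (2 × 0.009) = 54.93 Myr.

54.93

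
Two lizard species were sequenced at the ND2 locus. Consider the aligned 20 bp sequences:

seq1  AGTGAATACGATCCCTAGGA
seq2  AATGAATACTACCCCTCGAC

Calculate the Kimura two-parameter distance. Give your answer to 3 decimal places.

Of 20 sites, 3 differences are transitions and 3 are transversions, so P = 3/20 = 0.15 and Q = 3/20 = 0.15.
Under the Kimura two-parameter model, d = −½ ln(1 − 2P − Q) − ¼ ln(1 − 2Q).
1 − 2P − Q = 0.55, giving −½ ln(0.55) = 0.298919.
1 − 2Q = 0.7, giving −¼ ln(0.7) = 0.089169.
d = 0.298919 + 0.089169 = 0.388088.

0.388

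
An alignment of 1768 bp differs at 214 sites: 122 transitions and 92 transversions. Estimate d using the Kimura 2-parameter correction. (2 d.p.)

P = 122/1768 ≈ 0.069005 and Q = 92/1768 ≈ 0.052036.
Under the Kimura two-parameter model, d = −½ ln(1 − 2P − Q) − ¼ ln(1 − 2Q).
1 − 2P − Q = 0.809954, giving −½ ln(0.809954) = 0.105389.
1 − 2Q = 0.895928, giving −¼ ln(0.895928) = 0.027474.
d = 0.105389 + 0.027474 = 0.132863.

0.13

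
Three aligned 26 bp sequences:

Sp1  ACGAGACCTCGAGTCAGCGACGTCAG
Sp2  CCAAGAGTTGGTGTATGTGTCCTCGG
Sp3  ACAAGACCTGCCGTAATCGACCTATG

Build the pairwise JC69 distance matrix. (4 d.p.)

Sp1–Sp2: 12/26 sites differ → p ≈ 0.461538, d = −0.75 ln(1 − 0.615384) = 0.716632 ≈ 0.7166.
Sp1–Sp3: 9/26 sites differ → p ≈ 0.346154, d = −0.75 ln(1 − 0.461539) = 0.464280 ≈ 0.4643.
Sp2–Sp3: 11/26 sites differ → p ≈ 0.423077, d = −0.75 ln(1 − 0.564103) = 0.622762 ≈ 0.6228.

d(Sp1,Sp2) = 0.7166, d(Sp1,Sp3) = 0.4643, d(Sp2,Sp3) = 0.6228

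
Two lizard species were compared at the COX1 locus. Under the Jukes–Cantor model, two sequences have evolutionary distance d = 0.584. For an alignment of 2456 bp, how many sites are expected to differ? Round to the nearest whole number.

Invert JC69: p = (3/4)(1 − e^(−4d/3)) = 0.75 × (1 − e^(-0.778667)) = 0.75 × (1 − 0.459017) = 0.405737.
Expected differing sites = pL ≈ 0.405737 × 2456 = 996.490072 ≈ 996.

996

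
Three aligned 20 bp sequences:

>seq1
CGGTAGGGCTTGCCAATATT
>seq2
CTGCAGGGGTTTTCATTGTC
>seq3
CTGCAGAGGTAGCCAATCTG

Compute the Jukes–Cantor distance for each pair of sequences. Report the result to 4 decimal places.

seq1–seq2: 8/20 sites differ → p = 0.4, d = −0.75 ln(1 − 0.533333) = 0.571605 ≈ 0.5716.
seq1–seq3: 7/20 sites differ → p = 0.35, d = −0.75 ln(1 − 0.466667) = 0.471457 ≈ 0.4715.
seq2–seq3: 7/20 sites differ → p = 0.35, d = −0.75 ln(1 − 0.466667) = 0.471457 ≈ 0.4715.

d(seq1,seq2) = 0.5716, d(seq1,seq3) = 0.4715, d(seq2,seq3) = 0.4715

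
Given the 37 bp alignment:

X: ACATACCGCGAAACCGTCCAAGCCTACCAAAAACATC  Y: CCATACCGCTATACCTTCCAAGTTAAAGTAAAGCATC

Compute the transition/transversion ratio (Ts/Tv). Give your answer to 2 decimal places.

0.38

Transitions are A↔G and C↔T; transversions are all other mismatches.
Transitions: 3. Transversions: 8.
R = 3/8 = 0.375 ≈ 0.38 (to 2 d.p.).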